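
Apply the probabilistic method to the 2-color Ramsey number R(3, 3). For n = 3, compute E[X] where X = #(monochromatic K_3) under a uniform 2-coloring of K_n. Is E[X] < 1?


E[X] = C(3, 3) · 2^{1 − 3} = 1 · 2^{−2} = 1/4.
As a reduced fraction: E[X] = 1/4 ≈ 0.25000.
Is E[X] < 1? YES.
Since E[X] < 1, there exists a 2-coloring of K_{3} with no monochromatic K_3; hence R(3, 3) > 3.

E[X] = 1/4 ≈ 0.25000; E[X] < 1, so R(3, 3) > 3.


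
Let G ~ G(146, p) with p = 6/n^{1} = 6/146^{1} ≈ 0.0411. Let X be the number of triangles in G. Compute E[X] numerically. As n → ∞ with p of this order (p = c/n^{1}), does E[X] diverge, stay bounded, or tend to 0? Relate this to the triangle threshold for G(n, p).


Number of potential triangles: C(146, 3) = 508080.
Each occurs with probability p³ ≈ (0.0411)³ ≈ 6.940571e-05.
By linearity: E[X] = C(146, 3)·p³ ≈ 508080 · 6.940571e-05 ≈ 35.2637.
Here α = 1, so p = 6/n is exactly at the triangle threshold p ~ 1/n. Asymptotically E[X] → c³/6 = 6³/6 = 36 ≈ 36.0000, a bounded constant. In this regime the triangle count is asymptotically Poisson(c³/6).

E[X] ≈ 35.2637; in regime p = Θ(1/n^{1}) E[X] stays bounded (at the triangle threshold p ~ 1/n).


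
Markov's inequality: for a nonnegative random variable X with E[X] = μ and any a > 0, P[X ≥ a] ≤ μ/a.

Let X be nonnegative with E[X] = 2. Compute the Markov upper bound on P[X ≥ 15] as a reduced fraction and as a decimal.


μ = E[X] = 2, a = 15.
Markov: P[X ≥ 15] ≤ μ/a = (2)/15 = 2/15.
Numerically: ≈ 0.1333.
(Since a = 15 > μ = 2.0000, the bound 2/15 is < 1 and informative.)

P[X ≥ 15] ≤ 2/15 ≈ 0.1333.


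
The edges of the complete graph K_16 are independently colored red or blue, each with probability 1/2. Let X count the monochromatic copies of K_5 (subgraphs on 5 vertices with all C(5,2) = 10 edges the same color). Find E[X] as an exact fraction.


Let X = Σ_S X_S over the C(16, 5) = 4368 subsets S of size 5, where X_S = 1 if the K_5 on S is monochromatic.
For a fixed S, the K_5 on S has C(5, 2) = 10 edges. P[all 10 edges red] = (1/2)^10, and likewise for blue, so P[monochromatic] = 2·(1/2)^10 = 2^{1 − 10} = 1/512.
By linearity of expectation: E[X] = C(16, 5) · 2^{1 − 10} = 4368 · 1/512 = 273/32.
Numerically: E[X] ≈ 8.5312.

E[X] = C(16,5)·2^(1−C(5,2)) = 273/32 ≈ 8.5312.


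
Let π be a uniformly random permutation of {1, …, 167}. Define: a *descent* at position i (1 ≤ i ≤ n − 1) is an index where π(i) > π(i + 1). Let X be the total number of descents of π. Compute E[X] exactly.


Write X = Σ X_I over i = 1, …, 166, with X_I the indicator of one descent.
There are 166 indicators.
For each fixed i, the pair (π(i), π(i+1)) is a uniformly random ordered pair of distinct values from {1, …, 167}; by symmetry P[π(i) > π(i+1)] = 1/2.
By linearity: E[X] = 166 · (1/2) = (167 − 1) · (1/2) = 83 ≈ 83.000000.

E[X] = 83 = 83.000000.


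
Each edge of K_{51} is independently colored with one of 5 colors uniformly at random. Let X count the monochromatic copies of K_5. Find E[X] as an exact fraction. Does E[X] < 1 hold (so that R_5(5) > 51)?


E[X] = C(51, 5) · 5^{1 − 10} = 2349060 · 5^{−9} = 2349060/1953125.
As a reduced fraction: E[X] = 469812/390625 ≈ 1.20272.
Is E[X] < 1? NO.
Since E[X] ≥ 1, the first-moment bound is inconclusive at n = 51; it does NOT by itself certify R_5(5) > 51.

E[X] = 469812/390625 ≈ 1.20272; E[X] ≥ 1; first-moment method inconclusive here.


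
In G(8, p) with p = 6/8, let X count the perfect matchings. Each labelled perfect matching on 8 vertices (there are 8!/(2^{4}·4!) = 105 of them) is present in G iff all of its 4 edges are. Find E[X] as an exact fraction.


K_8 has 8!/(2^{4}·4!) = 105 labelled perfect matchings.
For each such perfect matching H, let X_H = 1 if all 4 edges of H are present in G. Then P[X_H = 1] = p^{4} = (3/4)^{4} = 81/256.
By linearity of expectation: E[X] = Σ_H E[X_H] = 105 · p^{4} = 105 · 81/256 = 8505/256.
Numerically: E[X] ≈ 33.2.

E[X] = 105 · (3/4)^{4} = 8505/256 ≈ 33.2.


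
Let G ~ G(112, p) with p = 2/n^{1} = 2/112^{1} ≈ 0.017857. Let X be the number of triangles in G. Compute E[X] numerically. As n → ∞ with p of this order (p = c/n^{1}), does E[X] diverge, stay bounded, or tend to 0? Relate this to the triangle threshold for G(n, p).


Number of potential triangles: C(112, 3) = 227920.
Each occurs with probability p³ ≈ (0.017857)³ ≈ 5.6942420e-06.
By linearity: E[X] = C(112, 3)·p³ ≈ 227920 · 5.6942420e-06 ≈ 1.29783.
Here α = 1, so p = 2/n is exactly at the triangle threshold p ~ 1/n. Asymptotically E[X] → c³/6 = 2³/6 = 4/3 ≈ 1.33333, a bounded constant. In this regime the triangle count is asymptotically Poisson(c³/6).

E[X] ≈ 1.29783; in regime p = Θ(1/n^{1}) E[X] stays bounded (at the triangle threshold p ~ 1/n).


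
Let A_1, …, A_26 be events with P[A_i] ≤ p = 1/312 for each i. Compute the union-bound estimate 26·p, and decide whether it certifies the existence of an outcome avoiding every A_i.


Union bound: P[∪_{i=1}^{26} A_i] ≤ Σ_i P[A_i] ≤ 26·p = 26·(1/312) = 1/12.
Numerically: 1/12 ≈ 0.083.
Is 1/12 < 1? YES.
Since P[∪ A_i] ≤ 1/12 < 1, the complement has P[∩ A_i^c] ≥ 1 − 1/12 = 11/12 > 0, so some outcome avoids every A_i.

26·p = 1/12 ≈ 0.083; existence CERTIFIED by the union bound.


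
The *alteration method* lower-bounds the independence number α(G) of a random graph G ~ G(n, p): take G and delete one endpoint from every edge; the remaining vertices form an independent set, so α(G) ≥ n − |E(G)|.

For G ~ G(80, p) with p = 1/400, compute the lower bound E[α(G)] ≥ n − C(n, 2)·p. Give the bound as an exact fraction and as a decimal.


E[|E(G)|] = C(80, 2)·p = 3160 · (1/400) = 79/10.
E[α(G)] ≥ n − E[|E(G)|] = 80 − 79/10 = 721/10.
Numerically: ≈ 72.1000.
(This is only a lower bound; the true E[α(G)] may be larger.)

E[α(G)] ≥ 721/10 ≈ 72.1000.


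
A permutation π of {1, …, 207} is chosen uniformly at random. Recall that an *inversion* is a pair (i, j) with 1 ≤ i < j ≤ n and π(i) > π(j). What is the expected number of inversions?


Write X = Σ X_I over the C(207, 2) = 21321 pairs i < j, with X_I the indicator of one inversion.
There are 21321 indicators.
For each fixed pair i < j, the values π(i) and π(j) are two distinct elements of {1, …, 207} in uniformly random order; by symmetry P[π(i) > π(j)] = 1/2.
By linearity: E[X] = 21321 · (1/2) = C(207, 2) · (1/2) = 21321/2 = 21321/2 ≈ 10660.500000.

E[X] = 21321/2 = 10660.500000.


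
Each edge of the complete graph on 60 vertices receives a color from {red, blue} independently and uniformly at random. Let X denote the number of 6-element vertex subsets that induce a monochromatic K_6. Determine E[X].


Let X = Σ_S X_S over the C(60, 6) = 50063860 subsets S of size 6, where X_S = 1 if the K_6 on S is monochromatic.
For a fixed S, the K_6 on S has C(6, 2) = 15 edges. P[all 15 edges red] = (1/2)^15, and likewise for blue, so P[monochromatic] = 2·(1/2)^15 = 2^{1 − 15} = 1/16384.
By linearity of expectation: E[X] = C(60, 6) · 2^{1 − 15} = 50063860 · 1/16384 = 12515965/4096.
Numerically: E[X] ≈ 3055.656.

E[X] = C(60,6)·2^(1−C(6,2)) = 12515965/4096 ≈ 3055.656.


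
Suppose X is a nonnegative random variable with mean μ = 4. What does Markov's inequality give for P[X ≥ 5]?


μ = E[X] = 4, a = 5.
Markov: P[X ≥ 5] ≤ μ/a = (4)/5 = 4/5.
Numerically: ≈ 0.8000.
(Since a = 5 > μ = 4.0000, the bound 4/5 is < 1 and informative.)

P[X ≥ 5] ≤ 4/5 ≈ 0.8000.


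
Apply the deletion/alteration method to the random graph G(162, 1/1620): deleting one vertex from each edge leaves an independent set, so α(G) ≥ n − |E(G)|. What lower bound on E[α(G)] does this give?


E[|E(G)|] = C(162, 2)·p = 13041 · (1/1620) = 161/20.
E[α(G)] ≥ n − E[|E(G)|] = 162 − 161/20 = 3079/20.
Numerically: ≈ 153.9500.
(This is only a lower bound; the true E[α(G)] may be larger.)

E[α(G)] ≥ 3079/20 ≈ 153.9500.


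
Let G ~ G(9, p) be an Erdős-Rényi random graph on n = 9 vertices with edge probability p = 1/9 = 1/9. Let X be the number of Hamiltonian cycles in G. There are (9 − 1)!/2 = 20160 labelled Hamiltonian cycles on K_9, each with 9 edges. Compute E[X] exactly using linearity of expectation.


K_9 has (9 − 1)!/2 = 20160 labelled Hamiltonian cycles.
For each such Hamiltonian cycle H, let X_H = 1 if all 9 edges of H are present in G. Then P[X_H = 1] = p^{9} = (1/9)^{9} = 1/387420489.
Summing the indicators: E[X] = Σ_H E[X_H] = 20160 · p^{9} = 20160 · 1/387420489 = 2240/43046721.
Numerically: E[X] ≈ 5.2036e-05.

E[X] = 20160 · (1/9)^{9} = 2240/43046721 ≈ 5.2036e-05.


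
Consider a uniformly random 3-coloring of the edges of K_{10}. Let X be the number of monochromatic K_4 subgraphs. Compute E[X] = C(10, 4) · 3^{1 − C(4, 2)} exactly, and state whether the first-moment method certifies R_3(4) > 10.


E[X] = C(10, 4) · 3^{1 − 6} = 210 · 3^{−5} = 210/243.
As a reduced fraction: E[X] = 70/81 ≈ 0.86420.
Is E[X] < 1? YES.
Since E[X] < 1, there exists a 3-coloring of K_{10} with no monochromatic K_4; hence R_3(4) > 10.

E[X] = 70/81 ≈ 0.86420; E[X] < 1, so R_3(4) > 10.


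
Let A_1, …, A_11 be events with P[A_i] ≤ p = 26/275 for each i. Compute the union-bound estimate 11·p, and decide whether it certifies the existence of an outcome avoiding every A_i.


Union bound: P[∪_{i=1}^{11} A_i] ≤ Σ_i P[A_i] ≤ 11·p = 11·(26/275) = 26/25.
Numerically: 26/25 ≈ 1.0400.
Is 26/25 < 1? NO.
Since the bound 26/25 is ≥ 1, the union bound is uninformative here; it does NOT by itself certify existence.

11·p = 26/25 ≈ 1.0400; existence NOT certified by the union bound.


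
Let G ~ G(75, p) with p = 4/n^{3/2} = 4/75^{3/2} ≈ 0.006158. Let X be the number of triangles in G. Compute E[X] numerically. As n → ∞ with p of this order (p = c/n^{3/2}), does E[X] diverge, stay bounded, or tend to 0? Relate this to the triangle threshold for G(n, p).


Number of potential triangles: C(75, 3) = 67525.
Each occurs with probability p³ ≈ (0.006158)³ ≈ 2.335631e-07.
By linearity: E[X] = C(75, 3)·p³ ≈ 67525 · 2.335631e-07 ≈ 0.0158.
Since α = 3/2 > 1, p = c/n^{3/2} = o(1/n) is below the triangle threshold p ~ 1/n. Asymptotically E[X] ~ (c³/6)·n^{3(1−α)} = (4³/6)·n^{-1.5} → 0, so by Markov's inequality G has no triangles w.h.p.

E[X] ≈ 0.0158; in regime p = Θ(1/n^{3/2}) E[X] tends to 0 (below the triangle threshold p ~ 1/n).


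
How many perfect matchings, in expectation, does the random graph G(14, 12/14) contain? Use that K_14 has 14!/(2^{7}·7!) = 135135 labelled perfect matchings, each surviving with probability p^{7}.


K_14 has 14!/(2^{7}·7!) = 135135 labelled perfect matchings.
For each such perfect matching H, let X_H = 1 if all 7 edges of H are present in G. Then P[X_H = 1] = p^{7} = (6/7)^{7} = 279936/823543.
Summing the indicators: E[X] = Σ_H E[X_H] = 135135 · p^{7} = 135135 · 279936/823543 = 5404164480/117649.
Numerically: E[X] ≈ 45934.6.

E[X] = 135135 · (6/7)^{7} = 5404164480/117649 ≈ 45934.6.


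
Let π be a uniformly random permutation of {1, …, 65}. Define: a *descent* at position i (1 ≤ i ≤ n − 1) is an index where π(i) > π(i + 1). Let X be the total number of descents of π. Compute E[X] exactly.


Write X = Σ X_I over i = 1, …, 64, with X_I the indicator of one descent.
There are 64 indicators.
For each fixed i, the pair (π(i), π(i+1)) is a uniformly random ordered pair of distinct values from {1, …, 65}; by symmetry P[π(i) > π(i+1)] = 1/2.
By linearity: E[X] = 64 · (1/2) = (65 − 1) · (1/2) = 32 ≈ 32.00000.

E[X] = 32 = 32.00000.


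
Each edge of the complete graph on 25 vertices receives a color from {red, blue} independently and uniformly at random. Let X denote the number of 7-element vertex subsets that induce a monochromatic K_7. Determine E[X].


Let X = Σ_S X_S over the C(25, 7) = 480700 subsets S of size 7, where X_S = 1 if the K_7 on S is monochromatic.
For a fixed S, the K_7 on S has C(7, 2) = 21 edges. P[all 21 edges red] = (1/2)^21, and likewise for blue, so P[monochromatic] = 2·(1/2)^21 = 2^{1 − 21} = 1/1048576.
By linearity of expectation: E[X] = C(25, 7) · 2^{1 − 21} = 480700 · 1/1048576 = 120175/262144.
Numerically: E[X] ≈ 0.45843.

E[X] = C(25,7)·2^(1−C(7,2)) = 120175/262144 ≈ 0.45843.


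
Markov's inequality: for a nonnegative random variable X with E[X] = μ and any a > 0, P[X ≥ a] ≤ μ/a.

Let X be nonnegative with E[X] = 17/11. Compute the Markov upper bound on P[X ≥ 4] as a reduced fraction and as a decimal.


μ = E[X] = 17/11, a = 4.
Markov: P[X ≥ 4] ≤ μ/a = (17/11)/4 = 17/44.
Numerically: ≈ 0.386.
(Since a = 4 > μ = 1.545, the bound 17/44 is < 1 and informative.)

P[X ≥ 4] ≤ 17/44 ≈ 0.386.


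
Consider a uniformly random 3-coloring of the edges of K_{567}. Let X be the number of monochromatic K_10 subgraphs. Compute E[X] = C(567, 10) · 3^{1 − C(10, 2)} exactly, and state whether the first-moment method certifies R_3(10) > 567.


E[X] = C(567, 10) · 3^{1 − 45} = 873787071273467749398 · 3^{−44} = 873787071273467749398/984770902183611232881.
As a reduced fraction: E[X] = 10787494707079848758/12157665459056928801 ≈ 0.8872998.
Is E[X] < 1? YES.
Since E[X] < 1, there exists a 3-coloring of K_{567} with no monochromatic K_10; hence R_3(10) > 567.

E[X] = 10787494707079848758/12157665459056928801 ≈ 0.8872998; E[X] < 1, so R_3(10) > 567.


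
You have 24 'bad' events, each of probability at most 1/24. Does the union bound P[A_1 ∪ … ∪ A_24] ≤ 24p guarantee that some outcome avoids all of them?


Union bound: P[∪_{i=1}^{24} A_i] ≤ Σ_i P[A_i] ≤ 24·p = 24·(1/24) = 1.
Numerically: 1 ≈ 1.000.
Is 1 < 1? NO.
Since the bound 1 is ≥ 1, the union bound is uninformative here; it does NOT by itself certify existence.

24·p = 1 ≈ 1.000; existence NOT certified by the union bound.


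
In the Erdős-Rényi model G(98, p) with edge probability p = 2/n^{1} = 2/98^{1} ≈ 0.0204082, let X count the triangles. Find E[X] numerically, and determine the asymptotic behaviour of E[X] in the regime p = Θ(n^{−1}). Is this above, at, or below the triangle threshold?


Number of potential triangles: C(98, 3) = 152096.
Each occurs with probability p³ ≈ (0.0204082)³ ≈ 8.49985975e-06.
By linearity: E[X] = C(98, 3)·p³ ≈ 152096 · 8.49985975e-06 ≈ 1.292795.
Here α = 1, so p = 2/n is exactly at the triangle threshold p ~ 1/n. Asymptotically E[X] → c³/6 = 2³/6 = 4/3 ≈ 1.333333, a bounded constant. In this regime the triangle count is asymptotically Poisson(c³/6).

E[X] ≈ 1.292795; in regime p = Θ(1/n^{1}) E[X] stays bounded (at the triangle threshold p ~ 1/n).


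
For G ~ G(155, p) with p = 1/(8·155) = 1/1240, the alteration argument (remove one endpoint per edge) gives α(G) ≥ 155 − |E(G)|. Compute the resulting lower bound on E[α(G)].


E[|E(G)|] = C(155, 2)·p = 11935 · (1/1240) = 77/8.
E[α(G)] ≥ n − E[|E(G)|] = 155 − 77/8 = 1163/8.
Numerically: ≈ 145.375.
(This is only a lower bound; the true E[α(G)] may be larger.)

E[α(G)] ≥ 1163/8 ≈ 145.375.


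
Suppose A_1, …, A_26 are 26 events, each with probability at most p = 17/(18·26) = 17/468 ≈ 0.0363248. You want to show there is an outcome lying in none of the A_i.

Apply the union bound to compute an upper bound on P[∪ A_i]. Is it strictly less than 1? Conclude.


Union bound: P[∪_{i=1}^{26} A_i] ≤ Σ_i P[A_i] ≤ 26·p = 26·(17/468) = 17/18.
Numerically: 17/18 ≈ 0.9444444.
Is 17/18 < 1? YES.
Since P[∪ A_i] ≤ 17/18 < 1, the complement has P[∩ A_i^c] ≥ 1 − 17/18 = 1/18 > 0, so some outcome avoids every A_i.

26·p = 17/18 ≈ 0.9444444; existence CERTIFIED by the union bound.


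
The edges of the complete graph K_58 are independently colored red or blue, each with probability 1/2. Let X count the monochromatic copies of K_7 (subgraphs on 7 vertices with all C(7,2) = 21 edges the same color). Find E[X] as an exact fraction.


Let X = Σ_S X_S over the C(58, 7) = 300674088 subsets S of size 7, where X_S = 1 if the K_7 on S is monochromatic.
For a fixed S, the K_7 on S has C(7, 2) = 21 edges. P[all 21 edges red] = (1/2)^21, and likewise for blue, so P[monochromatic] = 2·(1/2)^21 = 2^{1 − 21} = 1/1048576.
By linearity: E[X] = C(58, 7) · 2^{1 − 21} = 300674088 · 1/1048576 = 37584261/131072.
Numerically: E[X] ≈ 286.745.

E[X] = C(58,7)·2^(1−C(7,2)) = 37584261/131072 ≈ 286.745.


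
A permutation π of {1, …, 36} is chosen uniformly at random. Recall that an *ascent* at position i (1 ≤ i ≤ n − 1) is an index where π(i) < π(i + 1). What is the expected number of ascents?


Write X = Σ X_I over i = 1, …, 35, with X_I the indicator of one ascent.
There are 35 indicators.
For each fixed i, the pair (π(i), π(i+1)) is a uniformly random ordered pair of distinct values from {1, …, 36}; by symmetry P[π(i) < π(i+1)] = 1/2.
By linearity: E[X] = 35 · (1/2) = (36 − 1) · (1/2) = 35/2 ≈ 17.5000.

E[X] = 35/2 = 17.5000.


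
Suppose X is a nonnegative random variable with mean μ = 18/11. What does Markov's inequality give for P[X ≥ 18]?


μ = E[X] = 18/11, a = 18.
Markov: P[X ≥ 18] ≤ μ/a = (18/11)/18 = 1/11.
Numerically: ≈ 0.09091.
(Since a = 18 > μ = 1.63636, the bound 1/11 is < 1 and informative.)

P[X ≥ 18] ≤ 1/11 ≈ 0.09091.


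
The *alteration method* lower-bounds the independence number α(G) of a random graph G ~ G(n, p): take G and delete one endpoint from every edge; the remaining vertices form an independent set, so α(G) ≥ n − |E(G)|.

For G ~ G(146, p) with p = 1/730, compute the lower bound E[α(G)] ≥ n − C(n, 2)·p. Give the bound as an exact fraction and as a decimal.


E[|E(G)|] = C(146, 2)·p = 10585 · (1/730) = 29/2.
E[α(G)] ≥ n − E[|E(G)|] = 146 − 29/2 = 263/2.
Numerically: ≈ 131.500.
(This is only a lower bound; the true E[α(G)] may be larger.)

E[α(G)] ≥ 263/2 ≈ 131.500.


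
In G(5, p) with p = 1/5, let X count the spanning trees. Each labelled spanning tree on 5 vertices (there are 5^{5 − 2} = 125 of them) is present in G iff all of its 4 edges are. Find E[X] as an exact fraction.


K_5 has 5^{5 − 2} = 125 labelled spanning trees.
For each such spanning tree H, let X_H = 1 if all 4 edges of H are present in G. Then P[X_H = 1] = p^{4} = (1/5)^{4} = 1/625.
By linearity: E[X] = Σ_H E[X_H] = 125 · p^{4} = 125 · 1/625 = 1/5.
Numerically: E[X] ≈ 0.2.

E[X] = 125 · (1/5)^{4} = 1/5 ≈ 0.2.


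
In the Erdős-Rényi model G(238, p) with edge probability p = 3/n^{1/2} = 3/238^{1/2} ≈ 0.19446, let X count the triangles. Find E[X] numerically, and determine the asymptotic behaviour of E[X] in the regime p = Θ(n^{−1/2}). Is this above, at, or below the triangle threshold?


Number of potential triangles: C(238, 3) = 2218636.
Each occurs with probability p³ ≈ (0.19446)³ ≈ 7.3535717e-03.
By linearity: E[X] = C(238, 3)·p³ ≈ 2218636 · 7.3535717e-03 ≈ 16314.89880.
Since α = 1/2 < 1, p = c/n^{1/2} ≫ 1/n is above the triangle threshold p ~ 1/n. Asymptotically E[X] ~ (c³/6)·n^{3(1−α)} = (3³/6)·n^{1.5} → ∞; triangles are abundant w.h.p.

E[X] ≈ 16314.89880; in regime p = Θ(1/n^{1/2}) E[X] diverges (above the triangle threshold p ~ 1/n).


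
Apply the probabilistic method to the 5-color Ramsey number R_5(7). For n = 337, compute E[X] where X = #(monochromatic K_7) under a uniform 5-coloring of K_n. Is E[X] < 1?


E[X] = C(337, 7) · 5^{1 − 21} = 91989916924632 · 5^{−20} = 91989916924632/95367431640625.
As a reduced fraction: E[X] = 91989916924632/95367431640625 ≈ 0.9645842.
Is E[X] < 1? YES.
Since E[X] < 1, there exists a 5-coloring of K_{337} with no monochromatic K_7; hence R_5(7) > 337.

E[X] = 91989916924632/95367431640625 ≈ 0.9645842; E[X] < 1, so R_5(7) > 337.


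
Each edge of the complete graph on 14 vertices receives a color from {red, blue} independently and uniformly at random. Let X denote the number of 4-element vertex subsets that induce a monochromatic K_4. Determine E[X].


Let X = Σ_S X_S over the C(14, 4) = 1001 subsets S of size 4, where X_S = 1 if the K_4 on S is monochromatic.
For a fixed S, the K_4 on S has C(4, 2) = 6 edges. P[all 6 edges red] = (1/2)^6, and likewise for blue, so P[monochromatic] = 2·(1/2)^6 = 2^{1 − 6} = 1/32.
By linearity of expectation: E[X] = C(14, 4) · 2^{1 − 6} = 1001 · 1/32 = 1001/32.
Numerically: E[X] ≈ 31.28125.

E[X] = C(14,4)·2^(1−C(4,2)) = 1001/32 ≈ 31.28125.


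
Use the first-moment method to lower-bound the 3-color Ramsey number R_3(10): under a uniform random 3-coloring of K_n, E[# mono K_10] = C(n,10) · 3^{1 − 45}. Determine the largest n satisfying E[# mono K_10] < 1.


We need C(n, 10) · 3^{1 − 45} < 1, i.e. C(n, 10) < 3^{45 − 1} = 984770902183611232881.
Check values of n near the boundary:
  n = 572: C(572, 10) = 954640815642161682606; 954640815642161682606 < 984770902183611232881? YES
  n = 573: C(573, 10) = 971597135635805762226; 971597135635805762226 < 984770902183611232881? YES
  n = 574: C(574, 10) = 988824035203816502691; 988824035203816502691 < 984770902183611232881? NO
The largest n with C(n, 10) < 984770902183611232881 is n = 573 (where E[X] = 35985079097622435638/36472996377170786403 ≈ 0.98662). Hence R_3(10) > 573, i.e. R_3(10) ≥ 574.

Largest n = 573; hence R_3(10) > 573.


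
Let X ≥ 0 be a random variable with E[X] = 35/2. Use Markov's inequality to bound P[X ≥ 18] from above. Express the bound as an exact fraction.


μ = E[X] = 35/2, a = 18.
Markov: P[X ≥ 18] ≤ μ/a = (35/2)/18 = 35/36.
Numerically: ≈ 0.9722.
(Since a = 18 > μ = 17.5000, the bound 35/36 is < 1 and informative.)

P[X ≥ 18] ≤ 35/36 ≈ 0.9722.


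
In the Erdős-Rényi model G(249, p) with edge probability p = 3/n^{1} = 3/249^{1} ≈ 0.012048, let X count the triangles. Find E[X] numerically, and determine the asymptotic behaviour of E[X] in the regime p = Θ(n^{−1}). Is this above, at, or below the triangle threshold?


Number of potential triangles: C(249, 3) = 2542124.
Each occurs with probability p³ ≈ (0.012048)³ ≈ 1.7489030e-06.
By linearity: E[X] = C(249, 3)·p³ ≈ 2542124 · 1.7489030e-06 ≈ 4.44593.
Here α = 1, so p = 3/n is exactly at the triangle threshold p ~ 1/n. Asymptotically E[X] → c³/6 = 3³/6 = 9/2 ≈ 4.50000, a bounded constant. In this regime the triangle count is asymptotically Poisson(c³/6).

E[X] ≈ 4.44593; in regime p = Θ(1/n^{1}) E[X] stays bounded (at the triangle threshold p ~ 1/n).


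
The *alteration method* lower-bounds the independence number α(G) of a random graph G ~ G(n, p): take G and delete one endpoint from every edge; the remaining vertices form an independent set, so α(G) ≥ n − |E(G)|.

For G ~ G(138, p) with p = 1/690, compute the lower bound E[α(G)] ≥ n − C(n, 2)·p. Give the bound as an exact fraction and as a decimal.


E[|E(G)|] = C(138, 2)·p = 9453 · (1/690) = 137/10.
E[α(G)] ≥ n − E[|E(G)|] = 138 − 137/10 = 1243/10.
Numerically: ≈ 124.300000.
(This is only a lower bound; the true E[α(G)] may be larger.)

E[α(G)] ≥ 1243/10 ≈ 124.300000.


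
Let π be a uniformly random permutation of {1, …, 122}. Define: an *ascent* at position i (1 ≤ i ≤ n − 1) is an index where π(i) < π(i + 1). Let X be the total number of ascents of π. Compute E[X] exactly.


Write X = Σ X_I over i = 1, …, 121, with X_I the indicator of one ascent.
There are 121 indicators.
For each fixed i, the pair (π(i), π(i+1)) is a uniformly random ordered pair of distinct values from {1, …, 122}; by symmetry P[π(i) < π(i+1)] = 1/2.
By linearity: E[X] = 121 · (1/2) = (122 − 1) · (1/2) = 121/2 ≈ 60.50000.

E[X] = 121/2 = 60.50000.


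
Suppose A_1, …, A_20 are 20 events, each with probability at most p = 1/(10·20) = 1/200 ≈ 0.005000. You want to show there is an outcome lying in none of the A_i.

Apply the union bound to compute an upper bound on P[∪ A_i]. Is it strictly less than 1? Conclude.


Union bound: P[∪_{i=1}^{20} A_i] ≤ Σ_i P[A_i] ≤ 20·p = 20·(1/200) = 1/10.
Numerically: 1/10 ≈ 0.100000.
Is 1/10 < 1? YES.
Since P[∪ A_i] ≤ 1/10 < 1, the complement has P[∩ A_i^c] ≥ 1 − 1/10 = 9/10 > 0, so some outcome avoids every A_i.

20·p = 1/10 ≈ 0.100000; existence CERTIFIED by the union bound.


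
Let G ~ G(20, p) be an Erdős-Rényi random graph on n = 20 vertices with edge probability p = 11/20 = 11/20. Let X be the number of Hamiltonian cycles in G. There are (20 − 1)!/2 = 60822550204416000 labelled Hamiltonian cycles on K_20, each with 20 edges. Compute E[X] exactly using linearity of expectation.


K_20 has (20 − 1)!/2 = 60822550204416000 labelled Hamiltonian cycles.
For each such Hamiltonian cycle H, let X_H = 1 if all 20 edges of H are present in G. Then P[X_H = 1] = p^{20} = (11/20)^{20} = 672749994932560009201/104857600000000000000000000.
By linearity of expectation: E[X] = Σ_H E[X_H] = 60822550204416000 · p^{20} = 60822550204416000 · 672749994932560009201/104857600000000000000000000 = 9989836509230039246035759128621/25600000000000000000.
Numerically: E[X] ≈ 3.9023e+11.

E[X] = 60822550204416000 · (11/20)^{20} = 9989836509230039246035759128621/25600000000000000000 ≈ 3.9023e+11.


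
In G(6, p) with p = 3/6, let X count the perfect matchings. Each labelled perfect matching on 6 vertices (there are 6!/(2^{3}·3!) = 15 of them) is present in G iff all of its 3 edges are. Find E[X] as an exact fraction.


K_6 has 6!/(2^{3}·3!) = 15 labelled perfect matchings.
For each such perfect matching H, let X_H = 1 if all 3 edges of H are present in G. Then P[X_H = 1] = p^{3} = (1/2)^{3} = 1/8.
By linearity: E[X] = Σ_H E[X_H] = 15 · p^{3} = 15 · 1/8 = 15/8.
Numerically: E[X] ≈ 1.875.

E[X] = 15 · (1/2)^{3} = 15/8 ≈ 1.875.


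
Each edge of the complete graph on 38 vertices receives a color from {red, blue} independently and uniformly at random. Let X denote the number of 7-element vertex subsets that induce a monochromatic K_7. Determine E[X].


Let X = Σ_S X_S over the C(38, 7) = 12620256 subsets S of size 7, where X_S = 1 if the K_7 on S is monochromatic.
For a fixed S, the K_7 on S has C(7, 2) = 21 edges. P[all 21 edges red] = (1/2)^21, and likewise for blue, so P[monochromatic] = 2·(1/2)^21 = 2^{1 − 21} = 1/1048576.
Summing: E[X] = C(38, 7) · 2^{1 − 21} = 12620256 · 1/1048576 = 394383/32768.
Numerically: E[X] ≈ 12.035614.

E[X] = C(38,7)·2^(1−C(7,2)) = 394383/32768 ≈ 12.035614.


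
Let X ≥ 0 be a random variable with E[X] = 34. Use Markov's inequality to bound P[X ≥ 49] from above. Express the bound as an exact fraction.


μ = E[X] = 34, a = 49.
Markov: P[X ≥ 49] ≤ μ/a = (34)/49 = 34/49.
Numerically: ≈ 0.6939.
(Since a = 49 > μ = 34.0000, the bound 34/49 is < 1 and informative.)

P[X ≥ 49] ≤ 34/49 ≈ 0.6939.


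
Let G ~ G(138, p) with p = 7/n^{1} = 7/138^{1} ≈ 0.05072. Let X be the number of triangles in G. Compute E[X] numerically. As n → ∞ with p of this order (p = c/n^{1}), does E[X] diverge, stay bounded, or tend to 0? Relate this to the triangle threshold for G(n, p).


Number of potential triangles: C(138, 3) = 428536.
Each occurs with probability p³ ≈ (0.05072)³ ≈ 1.305139e-04.
By linearity: E[X] = C(138, 3)·p³ ≈ 428536 · 1.305139e-04 ≈ 55.9299.
Here α = 1, so p = 7/n is exactly at the triangle threshold p ~ 1/n. Asymptotically E[X] → c³/6 = 7³/6 = 343/6 ≈ 57.1667, a bounded constant. In this regime the triangle count is asymptotically Poisson(c³/6).

E[X] ≈ 55.9299; in regime p = Θ(1/n^{1}) E[X] stays bounded (at the triangle threshold p ~ 1/n).


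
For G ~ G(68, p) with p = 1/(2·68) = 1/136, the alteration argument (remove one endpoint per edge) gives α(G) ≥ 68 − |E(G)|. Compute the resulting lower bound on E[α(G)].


E[|E(G)|] = C(68, 2)·p = 2278 · (1/136) = 67/4.
E[α(G)] ≥ n − E[|E(G)|] = 68 − 67/4 = 205/4.
Numerically: ≈ 51.250000.
(This is only a lower bound; the true E[α(G)] may be larger.)

E[α(G)] ≥ 205/4 ≈ 51.250000.


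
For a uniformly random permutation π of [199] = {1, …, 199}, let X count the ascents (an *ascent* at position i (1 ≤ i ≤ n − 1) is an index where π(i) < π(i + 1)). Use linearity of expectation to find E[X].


Write X = Σ X_I over i = 1, …, 198, with X_I the indicator of one ascent.
There are 198 indicators.
For each fixed i, the pair (π(i), π(i+1)) is a uniformly random ordered pair of distinct values from {1, …, 199}; by symmetry P[π(i) < π(i+1)] = 1/2.
By linearity: E[X] = 198 · (1/2) = (199 − 1) · (1/2) = 99 ≈ 99.000.

E[X] = 99 = 99.000.


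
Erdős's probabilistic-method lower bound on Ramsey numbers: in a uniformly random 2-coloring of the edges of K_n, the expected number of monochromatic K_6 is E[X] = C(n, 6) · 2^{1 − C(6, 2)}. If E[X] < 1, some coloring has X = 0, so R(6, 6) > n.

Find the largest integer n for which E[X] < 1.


We need C(n, 6) · 2^{1 − 15} < 1, i.e. C(n, 6) < 2^{15 − 1} = 16384.
Check values of n near the boundary:
  n = 16: C(16, 6) = 8008; 8008 < 16384? YES
  n = 17: C(17, 6) = 12376; 12376 < 16384? YES
  n = 18: C(18, 6) = 18564; 18564 < 16384? NO
  n = 19: C(19, 6) = 27132; 27132 < 16384? NO
The largest n with C(n, 6) < 16384 is n = 17 (where E[X] = 1547/2048 ≈ 0.7553711). Hence R(6, 6) > 17, i.e. R(6, 6) ≥ 18.

Largest n = 17; hence R(6, 6) > 17.


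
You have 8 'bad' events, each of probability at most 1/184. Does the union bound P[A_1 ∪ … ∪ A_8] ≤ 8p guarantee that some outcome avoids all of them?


Union bound: P[∪_{i=1}^{8} A_i] ≤ Σ_i P[A_i] ≤ 8·p = 8·(1/184) = 1/23.
Numerically: 1/23 ≈ 0.0435.
Is 1/23 < 1? YES.
Since P[∪ A_i] ≤ 1/23 < 1, the complement has P[∩ A_i^c] ≥ 1 − 1/23 = 22/23 > 0, so some outcome avoids every A_i.

8·p = 1/23 ≈ 0.0435; existence CERTIFIED by the union bound.


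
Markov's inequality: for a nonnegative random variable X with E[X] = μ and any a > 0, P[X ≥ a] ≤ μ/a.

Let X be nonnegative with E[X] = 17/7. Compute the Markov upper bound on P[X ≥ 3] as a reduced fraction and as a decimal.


μ = E[X] = 17/7, a = 3.
Markov: P[X ≥ 3] ≤ μ/a = (17/7)/3 = 17/21.
Numerically: ≈ 0.80952.
(Since a = 3 > μ = 2.42857, the bound 17/21 is < 1 and informative.)

P[X ≥ 3] ≤ 17/21 ≈ 0.80952.


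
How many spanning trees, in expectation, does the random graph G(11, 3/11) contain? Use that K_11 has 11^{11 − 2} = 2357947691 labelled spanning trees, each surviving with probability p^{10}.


K_11 has 11^{11 − 2} = 2357947691 labelled spanning trees.
For each such spanning tree H, let X_H = 1 if all 10 edges of H are present in G. Then P[X_H = 1] = p^{10} = (3/11)^{10} = 59049/25937424601.
Summing the indicators: E[X] = Σ_H E[X_H] = 2357947691 · p^{10} = 2357947691 · 59049/25937424601 = 59049/11.
Numerically: E[X] ≈ 5368.1.

E[X] = 2357947691 · (3/11)^{10} = 59049/11 ≈ 5368.1.


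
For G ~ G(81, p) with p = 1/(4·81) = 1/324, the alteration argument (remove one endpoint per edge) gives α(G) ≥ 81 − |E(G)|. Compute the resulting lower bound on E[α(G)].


E[|E(G)|] = C(81, 2)·p = 3240 · (1/324) = 10.
E[α(G)] ≥ n − E[|E(G)|] = 81 − 10 = 71.
Numerically: ≈ 71.0000.
(This is only a lower bound; the true E[α(G)] may be larger.)

E[α(G)] ≥ 71 ≈ 71.0000.


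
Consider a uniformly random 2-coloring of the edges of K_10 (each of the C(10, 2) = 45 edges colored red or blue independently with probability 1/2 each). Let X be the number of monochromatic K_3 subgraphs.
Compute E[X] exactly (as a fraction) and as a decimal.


Let X = Σ_S X_S over the C(10, 3) = 120 subsets S of size 3, where X_S = 1 if the K_3 on S is monochromatic.
For a fixed S, the K_3 on S has C(3, 2) = 3 edges. P[all 3 edges red] = (1/2)^3, and likewise for blue, so P[monochromatic] = 2·(1/2)^3 = 2^{1 − 3} = 1/4.
By linearity: E[X] = C(10, 3) · 2^{1 − 3} = 120 · 1/4 = 30.
Numerically: E[X] ≈ 30.00000.

E[X] = C(10,3)·2^(1−C(3,2)) = 30 ≈ 30.00000.


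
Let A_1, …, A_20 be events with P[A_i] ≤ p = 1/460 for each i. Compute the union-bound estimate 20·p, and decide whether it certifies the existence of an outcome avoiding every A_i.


Union bound: P[∪_{i=1}^{20} A_i] ≤ Σ_i P[A_i] ≤ 20·p = 20·(1/460) = 1/23.
Numerically: 1/23 ≈ 0.0434783.
Is 1/23 < 1? YES.
Since P[∪ A_i] ≤ 1/23 < 1, the complement has P[∩ A_i^c] ≥ 1 − 1/23 = 22/23 > 0, so some outcome avoids every A_i.

20·p = 1/23 ≈ 0.0434783; existence CERTIFIED by the union bound.


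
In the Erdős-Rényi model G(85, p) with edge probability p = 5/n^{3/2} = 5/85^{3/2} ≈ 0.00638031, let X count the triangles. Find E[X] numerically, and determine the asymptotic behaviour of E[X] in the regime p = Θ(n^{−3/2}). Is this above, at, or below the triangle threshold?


Number of potential triangles: C(85, 3) = 98770.
Each occurs with probability p³ ≈ (0.00638031)³ ≈ 2.59731634e-07.
By linearity: E[X] = C(85, 3)·p³ ≈ 98770 · 2.59731634e-07 ≈ 0.025654.
Since α = 3/2 > 1, p = c/n^{3/2} = o(1/n) is below the triangle threshold p ~ 1/n. Asymptotically E[X] ~ (c³/6)·n^{3(1−α)} = (5³/6)·n^{-1.5} → 0, so by Markov's inequality G has no triangles w.h.p.

E[X] ≈ 0.025654; in regime p = Θ(1/n^{3/2}) E[X] tends to 0 (below the triangle threshold p ~ 1/n).


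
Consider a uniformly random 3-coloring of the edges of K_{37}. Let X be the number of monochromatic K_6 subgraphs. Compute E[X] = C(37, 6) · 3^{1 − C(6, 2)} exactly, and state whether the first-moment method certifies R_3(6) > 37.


E[X] = C(37, 6) · 3^{1 − 15} = 2324784 · 3^{−14} = 2324784/4782969.
As a reduced fraction: E[X] = 774928/1594323 ≈ 0.48605.
Is E[X] < 1? YES.
Since E[X] < 1, there exists a 3-coloring of K_{37} with no monochromatic K_6; hence R_3(6) > 37.

E[X] = 774928/1594323 ≈ 0.48605; E[X] < 1, so R_3(6) > 37.


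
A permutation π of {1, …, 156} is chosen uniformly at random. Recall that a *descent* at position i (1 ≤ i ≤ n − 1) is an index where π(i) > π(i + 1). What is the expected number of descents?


Write X = Σ X_I over i = 1, …, 155, with X_I the indicator of one descent.
There are 155 indicators.
For each fixed i, the pair (π(i), π(i+1)) is a uniformly random ordered pair of distinct values from {1, …, 156}; by symmetry P[π(i) > π(i+1)] = 1/2.
By linearity: E[X] = 155 · (1/2) = (156 − 1) · (1/2) = 155/2 ≈ 77.50000.

E[X] = 155/2 = 77.50000.


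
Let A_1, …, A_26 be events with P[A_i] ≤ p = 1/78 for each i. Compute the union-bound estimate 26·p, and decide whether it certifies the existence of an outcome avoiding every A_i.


Union bound: P[∪_{i=1}^{26} A_i] ≤ Σ_i P[A_i] ≤ 26·p = 26·(1/78) = 1/3.
Numerically: 1/3 ≈ 0.333333.
Is 1/3 < 1? YES.
Since P[∪ A_i] ≤ 1/3 < 1, the complement has P[∩ A_i^c] ≥ 1 − 1/3 = 2/3 > 0, so some outcome avoids every A_i.

26·p = 1/3 ≈ 0.333333; existence CERTIFIED by the union bound.


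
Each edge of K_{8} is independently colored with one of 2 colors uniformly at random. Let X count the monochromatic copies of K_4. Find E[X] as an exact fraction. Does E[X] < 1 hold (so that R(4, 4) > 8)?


E[X] = C(8, 4) · 2^{1 − 6} = 70 · 2^{−5} = 70/32.
As a reduced fraction: E[X] = 35/16 ≈ 2.188.
Is E[X] < 1? NO.
Since E[X] ≥ 1, the first-moment bound is inconclusive at n = 8; it does NOT by itself certify R(4, 4) > 8.

E[X] = 35/16 ≈ 2.188; E[X] ≥ 1; first-moment method inconclusive here.


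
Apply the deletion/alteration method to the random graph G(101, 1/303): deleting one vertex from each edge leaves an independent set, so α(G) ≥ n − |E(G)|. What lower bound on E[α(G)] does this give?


E[|E(G)|] = C(101, 2)·p = 5050 · (1/303) = 50/3.
E[α(G)] ≥ n − E[|E(G)|] = 101 − 50/3 = 253/3.
Numerically: ≈ 84.333333.
(This is only a lower bound; the true E[α(G)] may be larger.)

E[α(G)] ≥ 253/3 ≈ 84.333333.


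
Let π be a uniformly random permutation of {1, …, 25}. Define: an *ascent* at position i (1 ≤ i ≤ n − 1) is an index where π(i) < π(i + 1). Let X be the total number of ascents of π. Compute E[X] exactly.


Write X = Σ X_I over i = 1, …, 24, with X_I the indicator of one ascent.
There are 24 indicators.
For each fixed i, the pair (π(i), π(i+1)) is a uniformly random ordered pair of distinct values from {1, …, 25}; by symmetry P[π(i) < π(i+1)] = 1/2.
By linearity: E[X] = 24 · (1/2) = (25 − 1) · (1/2) = 12 ≈ 12.000.

E[X] = 12 = 12.000.


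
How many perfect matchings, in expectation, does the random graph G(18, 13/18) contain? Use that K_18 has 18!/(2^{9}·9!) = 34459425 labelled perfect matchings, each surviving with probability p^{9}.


K_18 has 18!/(2^{9}·9!) = 34459425 labelled perfect matchings.
For each such perfect matching H, let X_H = 1 if all 9 edges of H are present in G. Then P[X_H = 1] = p^{9} = (13/18)^{9} = 10604499373/198359290368.
By linearity of expectation: E[X] = Σ_H E[X_H] = 34459425 · p^{9} = 34459425 · 10604499373/198359290368 = 4511419145758525/2448880128.
Numerically: E[X] ≈ 1.842e+06.

E[X] = 34459425 · (13/18)^{9} = 4511419145758525/2448880128 ≈ 1.842e+06.


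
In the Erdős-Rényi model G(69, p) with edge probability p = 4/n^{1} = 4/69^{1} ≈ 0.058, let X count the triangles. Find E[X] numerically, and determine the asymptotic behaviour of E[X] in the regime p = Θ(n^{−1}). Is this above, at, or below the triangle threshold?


Number of potential triangles: C(69, 3) = 52394.
Each occurs with probability p³ ≈ (0.058)³ ≈ 1.94820e-04.
By linearity: E[X] = C(69, 3)·p³ ≈ 52394 · 1.94820e-04 ≈ 10.207.
Here α = 1, so p = 4/n is exactly at the triangle threshold p ~ 1/n. Asymptotically E[X] → c³/6 = 4³/6 = 32/3 ≈ 10.667, a bounded constant. In this regime the triangle count is asymptotically Poisson(c³/6).

E[X] ≈ 10.207; in regime p = Θ(1/n^{1}) E[X] stays bounded (at the triangle threshold p ~ 1/n).


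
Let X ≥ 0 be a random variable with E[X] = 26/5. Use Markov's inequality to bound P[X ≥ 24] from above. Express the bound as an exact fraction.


μ = E[X] = 26/5, a = 24.
Markov: P[X ≥ 24] ≤ μ/a = (26/5)/24 = 13/60.
Numerically: ≈ 0.217.
(Since a = 24 > μ = 5.200, the bound 13/60 is < 1 and informative.)

P[X ≥ 24] ≤ 13/60 ≈ 0.217.


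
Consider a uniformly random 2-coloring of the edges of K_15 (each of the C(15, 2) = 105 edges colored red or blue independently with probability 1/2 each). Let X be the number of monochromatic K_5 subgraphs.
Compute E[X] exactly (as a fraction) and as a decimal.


Let X = Σ_S X_S over the C(15, 5) = 3003 subsets S of size 5, where X_S = 1 if the K_5 on S is monochromatic.
For a fixed S, the K_5 on S has C(5, 2) = 10 edges. P[all 10 edges red] = (1/2)^10, and likewise for blue, so P[monochromatic] = 2·(1/2)^10 = 2^{1 − 10} = 1/512.
Summing: E[X] = C(15, 5) · 2^{1 − 10} = 3003 · 1/512 = 3003/512.
Numerically: E[X] ≈ 5.865234.

E[X] = C(15,5)·2^(1−C(5,2)) = 3003/512 ≈ 5.865234.


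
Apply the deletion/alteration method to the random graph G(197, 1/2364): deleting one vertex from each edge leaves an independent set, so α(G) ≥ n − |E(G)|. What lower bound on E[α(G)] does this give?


E[|E(G)|] = C(197, 2)·p = 19306 · (1/2364) = 49/6.
E[α(G)] ≥ n − E[|E(G)|] = 197 − 49/6 = 1133/6.
Numerically: ≈ 188.8333.
(This is only a lower bound; the true E[α(G)] may be larger.)

E[α(G)] ≥ 1133/6 ≈ 188.8333.


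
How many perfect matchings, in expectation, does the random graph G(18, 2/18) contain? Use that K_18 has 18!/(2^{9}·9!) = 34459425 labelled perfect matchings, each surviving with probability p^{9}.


K_18 has 18!/(2^{9}·9!) = 34459425 labelled perfect matchings.
For each such perfect matching H, let X_H = 1 if all 9 edges of H are present in G. Then P[X_H = 1] = p^{9} = (1/9)^{9} = 1/387420489.
By linearity: E[X] = Σ_H E[X_H] = 34459425 · p^{9} = 34459425 · 1/387420489 = 425425/4782969.
Numerically: E[X] ≈ 0.0889.

E[X] = 34459425 · (1/9)^{9} = 425425/4782969 ≈ 0.0889.
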